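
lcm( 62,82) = 2542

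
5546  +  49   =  5595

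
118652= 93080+25572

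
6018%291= 198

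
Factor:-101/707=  - 1/7 = -  7^( - 1 )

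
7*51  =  357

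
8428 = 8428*1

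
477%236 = 5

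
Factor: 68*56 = 2^5*7^1*17^1 = 3808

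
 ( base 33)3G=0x73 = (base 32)3J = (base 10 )115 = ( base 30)3P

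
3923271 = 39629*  99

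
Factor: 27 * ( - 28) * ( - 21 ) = 2^2 * 3^4*7^2 =15876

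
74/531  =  74/531 = 0.14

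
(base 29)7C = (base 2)11010111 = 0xd7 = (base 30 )75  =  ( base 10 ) 215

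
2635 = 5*527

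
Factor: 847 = 7^1 * 11^2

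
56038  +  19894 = 75932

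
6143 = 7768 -1625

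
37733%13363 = 11007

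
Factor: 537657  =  3^1* 277^1*647^1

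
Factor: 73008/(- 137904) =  -9/17 = - 3^2*17^( -1) 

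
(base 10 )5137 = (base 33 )4nm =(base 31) 5AM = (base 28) 6fd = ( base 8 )12021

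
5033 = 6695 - 1662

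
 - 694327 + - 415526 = - 1109853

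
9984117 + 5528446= 15512563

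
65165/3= 65165/3 = 21721.67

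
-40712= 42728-83440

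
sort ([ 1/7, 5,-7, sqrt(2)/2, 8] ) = [ - 7 , 1/7, sqrt( 2)/2,5,  8]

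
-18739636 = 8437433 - 27177069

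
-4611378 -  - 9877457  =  5266079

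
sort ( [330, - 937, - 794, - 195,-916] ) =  [  -  937, - 916,-794,  -  195,330]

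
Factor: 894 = 2^1 * 3^1*149^1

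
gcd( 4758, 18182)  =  2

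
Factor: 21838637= 21838637^1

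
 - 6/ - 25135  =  6/25135  =  0.00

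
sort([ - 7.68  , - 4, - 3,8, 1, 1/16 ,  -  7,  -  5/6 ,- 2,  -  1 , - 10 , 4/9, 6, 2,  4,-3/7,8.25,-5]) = [ - 10,-7.68, - 7,  -  5, - 4, - 3,  -  2 , - 1,  -  5/6,-3/7, 1/16,4/9,  1 , 2,4,  6 , 8, 8.25]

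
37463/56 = 668  +  55/56 = 668.98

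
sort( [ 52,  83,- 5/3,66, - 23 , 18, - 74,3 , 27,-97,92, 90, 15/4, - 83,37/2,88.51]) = [- 97,-83,  -  74 , - 23,-5/3, 3, 15/4, 18, 37/2,27  ,  52,66, 83,  88.51,90,92]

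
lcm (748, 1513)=66572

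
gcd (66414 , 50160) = 6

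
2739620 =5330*514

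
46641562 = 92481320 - 45839758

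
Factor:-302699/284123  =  - 7^( - 1 ) * 37^(-1)*421^1*719^1*1097^( - 1 )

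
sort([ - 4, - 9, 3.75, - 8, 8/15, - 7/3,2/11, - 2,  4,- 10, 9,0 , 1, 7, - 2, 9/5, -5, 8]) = [ - 10, - 9 , - 8, - 5, - 4, - 7/3, - 2, - 2,0, 2/11, 8/15, 1, 9/5, 3.75,4, 7,  8, 9]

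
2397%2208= 189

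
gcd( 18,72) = 18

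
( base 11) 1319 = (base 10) 1714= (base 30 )1r4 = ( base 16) 6B2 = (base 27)29D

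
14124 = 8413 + 5711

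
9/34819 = 9/34819 = 0.00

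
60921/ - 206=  - 296 + 55/206 = - 295.73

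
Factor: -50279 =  - 137^1*367^1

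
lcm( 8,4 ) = 8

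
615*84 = 51660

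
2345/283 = 8 + 81/283 = 8.29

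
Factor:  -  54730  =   - 2^1 * 5^1*13^1 *421^1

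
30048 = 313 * 96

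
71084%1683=398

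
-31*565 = -17515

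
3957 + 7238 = 11195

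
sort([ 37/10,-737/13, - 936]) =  [ - 936, - 737/13,37/10 ]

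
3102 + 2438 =5540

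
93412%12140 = 8432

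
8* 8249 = 65992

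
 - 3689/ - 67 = 3689/67 = 55.06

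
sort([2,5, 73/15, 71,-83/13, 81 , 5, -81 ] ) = [ - 81, - 83/13, 2,73/15, 5,  5, 71,  81] 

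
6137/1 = 6137= 6137.00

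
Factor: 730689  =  3^1 * 151^1 * 1613^1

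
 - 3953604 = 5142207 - 9095811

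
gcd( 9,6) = 3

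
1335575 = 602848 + 732727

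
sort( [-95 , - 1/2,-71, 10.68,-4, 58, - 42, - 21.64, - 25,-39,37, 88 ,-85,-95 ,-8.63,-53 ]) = [ - 95,  -  95, - 85,  -  71 ,-53,  -  42,-39, - 25,-21.64, - 8.63,-4, - 1/2,  10.68, 37,58,  88]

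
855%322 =211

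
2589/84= 30  +  23/28 = 30.82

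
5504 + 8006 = 13510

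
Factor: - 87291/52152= - 2^ ( - 3) * 3^2*41^( - 1)*61^1 = - 549/328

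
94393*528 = 49839504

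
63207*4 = 252828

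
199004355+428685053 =627689408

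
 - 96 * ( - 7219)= 693024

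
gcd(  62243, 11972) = 1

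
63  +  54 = 117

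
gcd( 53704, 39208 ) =8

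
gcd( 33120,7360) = 3680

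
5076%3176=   1900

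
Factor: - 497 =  - 7^1*71^1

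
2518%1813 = 705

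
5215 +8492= 13707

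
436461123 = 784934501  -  348473378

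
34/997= 34/997 = 0.03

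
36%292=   36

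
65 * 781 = 50765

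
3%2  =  1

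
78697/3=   78697/3 = 26232.33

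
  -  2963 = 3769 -6732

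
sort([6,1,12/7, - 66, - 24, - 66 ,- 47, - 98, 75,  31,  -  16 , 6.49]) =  [ - 98,  -  66, - 66, - 47 ,-24, - 16,  1, 12/7, 6, 6.49, 31,75]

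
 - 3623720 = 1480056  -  5103776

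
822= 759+63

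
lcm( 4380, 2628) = 13140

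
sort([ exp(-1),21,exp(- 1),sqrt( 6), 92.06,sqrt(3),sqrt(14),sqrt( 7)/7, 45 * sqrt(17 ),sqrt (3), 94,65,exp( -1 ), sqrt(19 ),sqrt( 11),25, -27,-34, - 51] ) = [ - 51, - 34, - 27 , exp(-1), exp( - 1 ),  exp( - 1 ),sqrt(7)/7,sqrt(  3 ), sqrt(3),sqrt (6),sqrt( 11),sqrt(14 ),sqrt(19),21,  25,65, 92.06, 94, 45*sqrt( 17 )]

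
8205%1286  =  489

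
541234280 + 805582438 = 1346816718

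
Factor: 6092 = 2^2*1523^1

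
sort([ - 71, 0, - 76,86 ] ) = [ - 76, - 71, 0, 86] 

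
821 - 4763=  - 3942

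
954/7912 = 477/3956 =0.12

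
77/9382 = 77/9382 = 0.01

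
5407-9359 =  - 3952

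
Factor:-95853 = -3^1  *89^1*359^1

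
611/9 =67 + 8/9 = 67.89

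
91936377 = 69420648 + 22515729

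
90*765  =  68850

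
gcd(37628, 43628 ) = 4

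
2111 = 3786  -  1675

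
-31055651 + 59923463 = 28867812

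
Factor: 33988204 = 2^2*23^1*571^1*647^1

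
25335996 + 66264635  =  91600631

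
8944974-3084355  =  5860619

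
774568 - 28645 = 745923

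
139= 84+55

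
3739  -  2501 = 1238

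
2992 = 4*748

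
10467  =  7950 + 2517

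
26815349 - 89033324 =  - 62217975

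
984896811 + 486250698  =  1471147509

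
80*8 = 640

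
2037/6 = 679/2  =  339.50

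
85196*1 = 85196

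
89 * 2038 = 181382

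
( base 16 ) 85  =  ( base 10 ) 133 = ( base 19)70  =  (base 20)6d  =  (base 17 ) 7E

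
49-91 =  -42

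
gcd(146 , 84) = 2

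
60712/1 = 60712 = 60712.00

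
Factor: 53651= 13^1 * 4127^1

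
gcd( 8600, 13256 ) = 8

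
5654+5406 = 11060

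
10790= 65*166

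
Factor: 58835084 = 2^2*7^2  *  11^1*29^1 * 941^1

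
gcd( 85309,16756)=1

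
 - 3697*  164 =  - 606308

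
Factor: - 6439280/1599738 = - 3219640/799869 = - 2^3*3^( - 1 )*5^1*7^ (-1 )*41^(-1 )*929^( - 1)*80491^1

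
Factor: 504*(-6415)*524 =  - 1694175840  =  - 2^5*3^2*5^1 * 7^1*131^1*1283^1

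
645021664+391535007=1036556671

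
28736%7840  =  5216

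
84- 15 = 69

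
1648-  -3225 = 4873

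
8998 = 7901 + 1097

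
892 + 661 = 1553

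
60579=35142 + 25437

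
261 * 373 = 97353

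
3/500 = 3/500 = 0.01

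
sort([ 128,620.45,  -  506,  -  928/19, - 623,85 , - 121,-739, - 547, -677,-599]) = [  -  739,-677,-623, -599,-547,-506,-121,- 928/19,85,128,620.45] 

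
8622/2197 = 8622/2197 = 3.92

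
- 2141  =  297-2438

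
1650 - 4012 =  - 2362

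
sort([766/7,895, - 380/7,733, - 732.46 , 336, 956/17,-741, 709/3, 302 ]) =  [ - 741, - 732.46,-380/7,956/17,766/7, 709/3, 302, 336, 733, 895]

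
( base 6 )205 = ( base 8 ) 115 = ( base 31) 2F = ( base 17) 49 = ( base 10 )77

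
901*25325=22817825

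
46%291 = 46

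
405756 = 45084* 9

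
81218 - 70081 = 11137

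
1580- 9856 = -8276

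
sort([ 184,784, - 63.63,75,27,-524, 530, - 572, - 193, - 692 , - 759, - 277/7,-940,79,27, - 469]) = [ - 940,-759, - 692, - 572,-524,-469,-193, - 63.63, - 277/7, 27,27, 75,79, 184,530 , 784] 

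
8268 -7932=336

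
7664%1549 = 1468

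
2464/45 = 54 + 34/45 = 54.76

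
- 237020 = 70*( - 3386) 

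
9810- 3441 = 6369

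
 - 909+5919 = 5010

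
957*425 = 406725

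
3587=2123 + 1464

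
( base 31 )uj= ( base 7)2524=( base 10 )949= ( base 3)1022011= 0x3b5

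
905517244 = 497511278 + 408005966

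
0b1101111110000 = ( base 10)7152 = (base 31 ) 7DM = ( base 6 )53040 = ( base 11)5412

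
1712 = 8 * 214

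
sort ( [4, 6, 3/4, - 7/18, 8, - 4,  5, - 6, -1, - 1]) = [-6, - 4, - 1, - 1, - 7/18, 3/4, 4,5, 6, 8 ]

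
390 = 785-395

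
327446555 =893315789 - 565869234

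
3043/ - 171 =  -18 + 35/171 = - 17.80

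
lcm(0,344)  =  0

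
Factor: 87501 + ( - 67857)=2^2 * 3^1*1637^1 = 19644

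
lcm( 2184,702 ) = 19656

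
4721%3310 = 1411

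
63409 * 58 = 3677722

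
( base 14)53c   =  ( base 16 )40A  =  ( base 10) 1034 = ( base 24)1j2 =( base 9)1368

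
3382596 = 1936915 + 1445681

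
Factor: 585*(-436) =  - 255060=- 2^2* 3^2*5^1 * 13^1*109^1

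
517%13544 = 517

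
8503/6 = 8503/6 = 1417.17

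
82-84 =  - 2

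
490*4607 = 2257430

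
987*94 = 92778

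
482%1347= 482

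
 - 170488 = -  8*21311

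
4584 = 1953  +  2631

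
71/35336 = 71/35336 = 0.00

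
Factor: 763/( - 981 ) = -3^( - 2 )*7^1 = - 7/9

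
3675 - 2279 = 1396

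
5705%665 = 385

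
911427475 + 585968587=1497396062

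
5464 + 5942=11406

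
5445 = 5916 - 471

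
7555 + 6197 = 13752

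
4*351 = 1404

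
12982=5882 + 7100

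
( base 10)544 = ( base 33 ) gg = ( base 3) 202011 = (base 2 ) 1000100000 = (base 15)264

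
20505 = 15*1367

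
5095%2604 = 2491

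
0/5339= 0 = 0.00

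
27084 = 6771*4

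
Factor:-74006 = -2^1*37003^1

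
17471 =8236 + 9235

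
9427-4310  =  5117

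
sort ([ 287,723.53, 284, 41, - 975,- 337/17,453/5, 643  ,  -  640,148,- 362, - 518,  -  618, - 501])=[ -975, - 640, - 618,-518, - 501, - 362, - 337/17, 41, 453/5, 148, 284, 287, 643, 723.53]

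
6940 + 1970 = 8910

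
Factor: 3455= 5^1*691^1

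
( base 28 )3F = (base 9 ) 120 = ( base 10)99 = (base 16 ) 63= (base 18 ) 59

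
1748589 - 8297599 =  - 6549010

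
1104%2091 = 1104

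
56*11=616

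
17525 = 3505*5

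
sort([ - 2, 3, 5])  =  [- 2,3 , 5]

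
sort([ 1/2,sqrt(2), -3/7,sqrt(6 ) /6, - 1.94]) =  [-1.94,-3/7 , sqrt( 6 ) /6,1/2,sqrt(2)] 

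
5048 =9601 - 4553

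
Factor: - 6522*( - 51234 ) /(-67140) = -5^( - 1)*373^(-1) * 1087^1*8539^1=- 9281893/1865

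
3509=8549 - 5040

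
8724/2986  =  4362/1493 =2.92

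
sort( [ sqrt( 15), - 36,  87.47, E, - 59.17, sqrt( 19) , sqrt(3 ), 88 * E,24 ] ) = [ -59.17,  -  36, sqrt( 3 ), E, sqrt( 15 ) , sqrt( 19 ), 24, 87.47, 88*E] 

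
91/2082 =91/2082=0.04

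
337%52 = 25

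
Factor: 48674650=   2^1 *5^2*31^2*1013^1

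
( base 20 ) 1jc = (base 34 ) na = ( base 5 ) 11132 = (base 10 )792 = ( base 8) 1430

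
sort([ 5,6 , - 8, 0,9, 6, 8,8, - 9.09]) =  [ - 9.09, - 8,0,5,6,6,8,  8, 9] 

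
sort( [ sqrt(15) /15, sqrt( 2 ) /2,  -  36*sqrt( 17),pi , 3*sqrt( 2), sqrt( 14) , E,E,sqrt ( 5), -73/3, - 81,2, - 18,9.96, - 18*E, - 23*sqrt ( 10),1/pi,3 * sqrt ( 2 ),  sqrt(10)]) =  [  -  36*sqrt( 17), - 81, - 23*sqrt (10) ,  -  18* E, - 73/3, - 18,  sqrt(15)/15,1/pi,sqrt( 2)/2,2,sqrt( 5 ), E, E, pi, sqrt(10),sqrt( 14), 3*sqrt (2 ),3*sqrt( 2) , 9.96] 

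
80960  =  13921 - -67039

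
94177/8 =94177/8 = 11772.12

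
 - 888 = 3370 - 4258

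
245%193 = 52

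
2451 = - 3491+5942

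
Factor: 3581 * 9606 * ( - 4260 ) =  - 146540106360 = - 2^3* 3^2*5^1 * 71^1 * 1601^1  *3581^1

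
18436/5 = 18436/5 = 3687.20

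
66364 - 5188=61176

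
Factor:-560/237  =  -2^4*3^(- 1)*5^1*7^1*79^( - 1 ) 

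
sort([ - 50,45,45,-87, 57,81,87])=[ -87, - 50 , 45, 45,57,81,87]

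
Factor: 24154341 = 3^1* 8051447^1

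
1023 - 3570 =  - 2547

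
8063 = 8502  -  439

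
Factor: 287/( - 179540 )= -2^ ( - 2)*5^(  -  1 ) * 7^1*41^1*47^(-1 ) *191^ (  -  1)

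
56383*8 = 451064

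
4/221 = 4/221 = 0.02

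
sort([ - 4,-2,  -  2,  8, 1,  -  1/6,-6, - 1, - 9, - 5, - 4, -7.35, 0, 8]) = [- 9,  -  7.35, - 6, -5, - 4, - 4 ,- 2, - 2, - 1, - 1/6,0, 1,8, 8 ]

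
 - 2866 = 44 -2910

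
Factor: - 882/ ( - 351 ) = 98/39 = 2^1 * 3^( - 1)*7^2*13^(-1)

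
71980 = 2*35990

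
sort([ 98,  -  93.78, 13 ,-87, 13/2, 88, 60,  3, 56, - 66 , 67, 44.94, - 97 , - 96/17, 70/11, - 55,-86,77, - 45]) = [-97,  -  93.78, - 87, - 86, - 66,-55, - 45,  -  96/17 , 3,70/11,  13/2, 13,44.94, 56,60, 67,77,88, 98 ]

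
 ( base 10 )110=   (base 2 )1101110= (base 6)302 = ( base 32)3E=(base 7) 215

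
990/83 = 11+77/83 = 11.93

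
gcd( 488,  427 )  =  61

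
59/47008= 59/47008 = 0.00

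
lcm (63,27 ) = 189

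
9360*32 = 299520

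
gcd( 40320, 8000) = 320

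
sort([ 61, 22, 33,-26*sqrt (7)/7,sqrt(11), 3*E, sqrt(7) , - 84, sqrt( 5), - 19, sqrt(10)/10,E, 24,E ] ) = [ - 84,-19, - 26*sqrt(7)/7,  sqrt(10 )/10,sqrt ( 5),sqrt(7 )  ,  E, E,sqrt (11), 3*E,22,24, 33,61]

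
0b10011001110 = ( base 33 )149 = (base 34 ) 126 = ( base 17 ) 446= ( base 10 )1230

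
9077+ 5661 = 14738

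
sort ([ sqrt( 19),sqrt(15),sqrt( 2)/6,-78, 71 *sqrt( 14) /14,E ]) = [-78,sqrt(2 )/6,E,sqrt(15 ),  sqrt(19),71*sqrt(14 )/14 ]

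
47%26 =21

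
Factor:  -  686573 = - 23^1* 29851^1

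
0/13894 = 0  =  0.00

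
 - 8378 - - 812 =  - 7566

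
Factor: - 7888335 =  - 3^1 * 5^1 * 7^1*13^1*5779^1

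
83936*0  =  0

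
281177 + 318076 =599253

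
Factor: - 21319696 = -2^4*37^1 * 36013^1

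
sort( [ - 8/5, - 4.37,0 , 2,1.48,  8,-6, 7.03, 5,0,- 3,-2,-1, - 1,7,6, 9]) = [ - 6,-4.37, - 3, - 2,-8/5, - 1, - 1, 0,0 , 1.48,  2, 5,6, 7, 7.03, 8, 9 ]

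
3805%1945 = 1860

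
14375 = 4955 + 9420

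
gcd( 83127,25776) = 3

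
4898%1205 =78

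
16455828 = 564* 29177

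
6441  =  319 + 6122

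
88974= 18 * 4943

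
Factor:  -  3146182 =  - 2^1*13^1*121007^1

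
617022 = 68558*9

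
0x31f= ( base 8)1437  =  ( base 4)30133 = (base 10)799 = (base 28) 10F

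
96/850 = 48/425  =  0.11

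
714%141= 9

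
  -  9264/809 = -12 + 444/809 = - 11.45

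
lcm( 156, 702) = 1404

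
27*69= 1863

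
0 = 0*434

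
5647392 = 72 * 78436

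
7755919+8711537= 16467456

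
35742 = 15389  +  20353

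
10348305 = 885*11693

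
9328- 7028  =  2300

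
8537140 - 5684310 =2852830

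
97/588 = 97/588 = 0.16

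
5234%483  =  404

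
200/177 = 1 + 23/177 = 1.13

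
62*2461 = 152582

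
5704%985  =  779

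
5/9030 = 1/1806 = 0.00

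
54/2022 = 9/337 = 0.03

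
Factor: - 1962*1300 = -2550600 =- 2^3 * 3^2*5^2*13^1 * 109^1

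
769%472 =297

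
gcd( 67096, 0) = 67096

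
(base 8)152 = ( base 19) 5B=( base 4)1222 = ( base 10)106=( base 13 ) 82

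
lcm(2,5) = 10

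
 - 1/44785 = -1/44785= - 0.00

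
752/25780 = 188/6445 = 0.03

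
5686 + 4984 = 10670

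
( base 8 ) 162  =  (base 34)3c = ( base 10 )114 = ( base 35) 39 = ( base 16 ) 72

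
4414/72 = 2207/36 = 61.31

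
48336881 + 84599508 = 132936389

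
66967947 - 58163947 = 8804000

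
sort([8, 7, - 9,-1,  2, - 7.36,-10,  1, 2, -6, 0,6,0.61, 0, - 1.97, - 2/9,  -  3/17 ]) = [ - 10,-9, - 7.36, - 6, - 1.97, - 1, - 2/9,  -  3/17, 0,0, 0.61,1,2,2, 6,7, 8 ]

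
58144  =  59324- 1180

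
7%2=1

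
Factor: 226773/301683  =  3^2*37^1*443^( - 1) = 333/443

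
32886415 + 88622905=121509320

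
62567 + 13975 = 76542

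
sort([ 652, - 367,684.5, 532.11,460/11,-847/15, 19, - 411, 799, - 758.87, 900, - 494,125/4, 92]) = [ - 758.87, - 494, - 411, - 367, -847/15,19,125/4, 460/11,92,  532.11, 652,684.5, 799,900]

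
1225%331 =232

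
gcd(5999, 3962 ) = 7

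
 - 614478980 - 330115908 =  - 944594888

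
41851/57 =734 + 13/57 = 734.23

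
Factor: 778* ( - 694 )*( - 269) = 2^2 * 269^1*347^1 *389^1 = 145241708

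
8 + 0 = 8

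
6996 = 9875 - 2879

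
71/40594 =71/40594 =0.00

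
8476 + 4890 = 13366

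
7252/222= 32 + 2/3 = 32.67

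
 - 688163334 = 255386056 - 943549390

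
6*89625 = 537750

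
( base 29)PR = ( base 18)25e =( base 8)1360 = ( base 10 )752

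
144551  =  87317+57234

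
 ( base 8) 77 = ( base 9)70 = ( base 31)21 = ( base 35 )1s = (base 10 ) 63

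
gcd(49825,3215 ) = 5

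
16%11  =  5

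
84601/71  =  1191+40/71=1191.56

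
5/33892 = 5/33892 = 0.00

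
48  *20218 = 970464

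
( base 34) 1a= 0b101100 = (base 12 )38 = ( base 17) 2A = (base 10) 44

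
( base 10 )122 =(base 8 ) 172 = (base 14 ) 8A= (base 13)95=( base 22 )5C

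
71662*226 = 16195612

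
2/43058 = 1/21529  =  0.00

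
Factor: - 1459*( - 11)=16049 = 11^1 * 1459^1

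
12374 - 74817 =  - 62443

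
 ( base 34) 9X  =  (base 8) 523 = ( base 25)de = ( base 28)C3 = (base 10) 339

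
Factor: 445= 5^1*89^1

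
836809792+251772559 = 1088582351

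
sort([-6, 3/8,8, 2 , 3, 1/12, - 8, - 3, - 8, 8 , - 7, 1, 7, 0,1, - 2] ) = [ - 8, - 8, - 7, - 6, - 3, - 2 , 0,1/12,3/8, 1, 1,2 , 3,7,8,  8]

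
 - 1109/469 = - 1109/469 = - 2.36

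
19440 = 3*6480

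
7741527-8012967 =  - 271440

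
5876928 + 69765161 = 75642089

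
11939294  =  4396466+7542828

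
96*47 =4512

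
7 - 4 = 3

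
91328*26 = 2374528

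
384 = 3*128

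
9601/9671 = 9601/9671 = 0.99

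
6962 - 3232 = 3730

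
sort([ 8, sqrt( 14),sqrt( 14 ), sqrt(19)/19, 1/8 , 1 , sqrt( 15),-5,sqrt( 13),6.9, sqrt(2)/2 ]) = [  -  5,1/8,sqrt( 19 ) /19, sqrt( 2 ) /2, 1,sqrt( 13),sqrt(14) , sqrt( 14),  sqrt(15),6.9,8]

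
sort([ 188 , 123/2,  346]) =[123/2 , 188,346 ]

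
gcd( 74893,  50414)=91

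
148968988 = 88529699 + 60439289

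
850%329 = 192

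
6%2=0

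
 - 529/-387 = 1 + 142/387 = 1.37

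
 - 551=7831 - 8382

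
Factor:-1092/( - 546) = 2^1 = 2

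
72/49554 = 4/2753 =0.00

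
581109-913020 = -331911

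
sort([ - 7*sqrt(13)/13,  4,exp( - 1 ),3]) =[  -  7 * sqrt( 13 ) /13, exp( - 1), 3 , 4]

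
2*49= 98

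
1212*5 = 6060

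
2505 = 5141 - 2636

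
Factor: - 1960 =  - 2^3*5^1*7^2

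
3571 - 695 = 2876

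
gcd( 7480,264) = 88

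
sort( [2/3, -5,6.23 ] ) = [-5, 2/3,6.23 ] 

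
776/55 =776/55 = 14.11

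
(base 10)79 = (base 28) 2N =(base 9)87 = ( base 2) 1001111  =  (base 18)47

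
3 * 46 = 138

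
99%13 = 8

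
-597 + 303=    - 294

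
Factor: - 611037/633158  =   - 2^(  -  1 ) * 3^3*7^1*53^1 * 61^1*197^( - 1)*1607^(- 1 )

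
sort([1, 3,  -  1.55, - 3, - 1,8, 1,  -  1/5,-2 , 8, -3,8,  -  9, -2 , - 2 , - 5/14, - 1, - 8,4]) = [ - 9,-8, - 3,  -  3 , - 2, - 2,  -  2,  -  1.55,  -  1, - 1,  -  5/14, - 1/5,1, 1,3,4, 8,8,8 ]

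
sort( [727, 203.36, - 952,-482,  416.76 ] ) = [ - 952, - 482, 203.36, 416.76,727 ] 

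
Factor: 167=167^1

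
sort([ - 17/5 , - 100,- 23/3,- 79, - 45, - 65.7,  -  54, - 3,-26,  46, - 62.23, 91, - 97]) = [-100, - 97, - 79, - 65.7, - 62.23, - 54, - 45, - 26, - 23/3,- 17/5, - 3, 46,91] 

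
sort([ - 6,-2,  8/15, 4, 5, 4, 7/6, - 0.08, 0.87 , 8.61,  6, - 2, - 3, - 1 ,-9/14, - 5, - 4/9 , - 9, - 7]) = [ - 9, - 7,-6, - 5, - 3, - 2, - 2, - 1, - 9/14, -4/9, -0.08,8/15, 0.87, 7/6, 4, 4, 5,6, 8.61]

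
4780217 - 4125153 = 655064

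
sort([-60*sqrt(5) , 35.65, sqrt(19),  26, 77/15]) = [-60*sqrt(5 ),sqrt(19 ), 77/15,26,35.65]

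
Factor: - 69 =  -3^1*23^1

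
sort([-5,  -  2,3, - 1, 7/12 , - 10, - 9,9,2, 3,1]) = [ - 10, - 9,-5,-2, - 1,7/12,1, 2,3 , 3 , 9 ] 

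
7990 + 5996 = 13986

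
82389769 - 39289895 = 43099874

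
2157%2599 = 2157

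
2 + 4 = 6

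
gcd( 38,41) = 1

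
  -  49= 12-61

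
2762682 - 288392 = 2474290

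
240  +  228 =468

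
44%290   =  44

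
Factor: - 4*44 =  - 2^4*11^1 = - 176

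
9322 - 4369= 4953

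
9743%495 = 338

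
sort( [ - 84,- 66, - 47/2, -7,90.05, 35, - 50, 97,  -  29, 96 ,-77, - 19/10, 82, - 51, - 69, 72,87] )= [ - 84, -77,-69, - 66, - 51,-50, - 29, - 47/2, -7, - 19/10,35, 72, 82, 87, 90.05, 96, 97]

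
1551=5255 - 3704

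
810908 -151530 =659378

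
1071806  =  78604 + 993202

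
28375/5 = 5675  =  5675.00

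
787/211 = 3 + 154/211 = 3.73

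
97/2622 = 97/2622=0.04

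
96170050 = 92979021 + 3191029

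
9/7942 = 9/7942=0.00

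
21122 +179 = 21301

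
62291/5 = 62291/5 = 12458.20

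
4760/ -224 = -85/4= - 21.25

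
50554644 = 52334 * 966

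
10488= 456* 23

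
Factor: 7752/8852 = 2^1 * 3^1*17^1*19^1*2213^( - 1 )=1938/2213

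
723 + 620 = 1343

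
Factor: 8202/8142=23^( - 1 )* 59^(- 1 )*1367^1 = 1367/1357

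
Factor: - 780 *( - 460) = 2^4*3^1* 5^2 * 13^1*23^1 = 358800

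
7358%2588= 2182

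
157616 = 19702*8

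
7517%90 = 47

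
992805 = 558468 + 434337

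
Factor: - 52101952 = - 2^6*7^1*19^1* 6121^1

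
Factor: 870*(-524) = -455880= -2^3*3^1*5^1 *29^1*131^1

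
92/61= 92/61 = 1.51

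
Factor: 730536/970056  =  61/81 = 3^( - 4)*61^1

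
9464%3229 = 3006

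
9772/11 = 9772/11  =  888.36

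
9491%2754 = 1229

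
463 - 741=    - 278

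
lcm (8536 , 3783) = 332904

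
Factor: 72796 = 2^2*18199^1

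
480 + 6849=7329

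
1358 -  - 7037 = 8395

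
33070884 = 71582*462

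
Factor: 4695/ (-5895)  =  -3^ ( - 1) * 131^(-1 )*313^1  =  -313/393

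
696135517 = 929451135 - 233315618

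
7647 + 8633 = 16280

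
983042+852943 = 1835985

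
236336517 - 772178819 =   -  535842302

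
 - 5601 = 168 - 5769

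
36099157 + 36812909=72912066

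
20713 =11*1883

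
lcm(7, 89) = 623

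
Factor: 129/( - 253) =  -3^1*11^(-1 )*23^ ( - 1)*43^1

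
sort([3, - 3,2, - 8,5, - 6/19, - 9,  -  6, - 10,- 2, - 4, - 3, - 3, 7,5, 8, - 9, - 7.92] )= [ - 10, - 9, - 9, - 8, - 7.92,  -  6, - 4, - 3, - 3, - 3,  -  2, - 6/19,2,3,  5,5,7,8]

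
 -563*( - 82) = 46166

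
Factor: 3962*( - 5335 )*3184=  - 2^5*5^1*7^1*11^1*97^1*199^1 * 283^1 = - 67301067680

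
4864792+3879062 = 8743854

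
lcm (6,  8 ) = 24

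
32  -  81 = -49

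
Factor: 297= 3^3*11^1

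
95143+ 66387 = 161530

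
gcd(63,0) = 63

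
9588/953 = 9588/953  =  10.06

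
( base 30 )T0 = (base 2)1101100110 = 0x366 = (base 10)870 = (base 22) 1HC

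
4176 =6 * 696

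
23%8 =7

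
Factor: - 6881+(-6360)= - 13241= - 13241^1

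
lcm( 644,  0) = 0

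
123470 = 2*61735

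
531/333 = 59/37 = 1.59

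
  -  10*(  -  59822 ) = 598220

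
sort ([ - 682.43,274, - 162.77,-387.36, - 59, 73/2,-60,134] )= [ - 682.43,  -  387.36, - 162.77, -60 ,- 59,73/2,134, 274 ] 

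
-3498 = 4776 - 8274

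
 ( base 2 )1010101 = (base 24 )3D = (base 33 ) 2j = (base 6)221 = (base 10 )85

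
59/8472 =59/8472 = 0.01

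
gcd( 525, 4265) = 5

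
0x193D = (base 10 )6461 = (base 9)8768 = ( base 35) 59L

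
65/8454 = 65/8454 =0.01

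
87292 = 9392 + 77900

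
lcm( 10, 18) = 90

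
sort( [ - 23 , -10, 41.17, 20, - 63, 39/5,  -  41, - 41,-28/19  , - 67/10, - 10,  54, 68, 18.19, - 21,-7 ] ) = [ - 63, - 41 , - 41,-23, - 21, -10,- 10, - 7,-67/10,-28/19 , 39/5, 18.19,  20, 41.17, 54, 68]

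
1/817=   1/817 = 0.00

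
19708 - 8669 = 11039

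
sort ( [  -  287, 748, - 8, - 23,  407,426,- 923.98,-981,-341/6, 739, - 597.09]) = [ - 981, - 923.98 ,  -  597.09,  -  287, - 341/6, - 23,  -  8,407, 426, 739,  748]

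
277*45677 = 12652529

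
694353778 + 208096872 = 902450650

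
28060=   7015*4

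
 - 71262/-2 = 35631 + 0/1=35631.00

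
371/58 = 371/58  =  6.40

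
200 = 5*40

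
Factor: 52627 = 52627^1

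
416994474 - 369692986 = 47301488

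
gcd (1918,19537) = 7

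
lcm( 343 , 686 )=686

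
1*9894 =9894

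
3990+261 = 4251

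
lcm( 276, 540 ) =12420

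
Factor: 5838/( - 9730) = - 3^1 * 5^( - 1)= -3/5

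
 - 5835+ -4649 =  - 10484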